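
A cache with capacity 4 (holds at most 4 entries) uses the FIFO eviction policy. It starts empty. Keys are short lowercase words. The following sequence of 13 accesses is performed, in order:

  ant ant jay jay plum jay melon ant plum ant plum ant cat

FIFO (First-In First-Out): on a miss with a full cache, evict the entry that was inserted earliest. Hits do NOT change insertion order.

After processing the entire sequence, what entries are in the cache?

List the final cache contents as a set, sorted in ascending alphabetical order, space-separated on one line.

FIFO simulation (capacity=4):
  1. access ant: MISS. Cache (old->new): [ant]
  2. access ant: HIT. Cache (old->new): [ant]
  3. access jay: MISS. Cache (old->new): [ant jay]
  4. access jay: HIT. Cache (old->new): [ant jay]
  5. access plum: MISS. Cache (old->new): [ant jay plum]
  6. access jay: HIT. Cache (old->new): [ant jay plum]
  7. access melon: MISS. Cache (old->new): [ant jay plum melon]
  8. access ant: HIT. Cache (old->new): [ant jay plum melon]
  9. access plum: HIT. Cache (old->new): [ant jay plum melon]
  10. access ant: HIT. Cache (old->new): [ant jay plum melon]
  11. access plum: HIT. Cache (old->new): [ant jay plum melon]
  12. access ant: HIT. Cache (old->new): [ant jay plum melon]
  13. access cat: MISS, evict ant. Cache (old->new): [jay plum melon cat]
Total: 8 hits, 5 misses, 1 evictions

Answer: cat jay melon plum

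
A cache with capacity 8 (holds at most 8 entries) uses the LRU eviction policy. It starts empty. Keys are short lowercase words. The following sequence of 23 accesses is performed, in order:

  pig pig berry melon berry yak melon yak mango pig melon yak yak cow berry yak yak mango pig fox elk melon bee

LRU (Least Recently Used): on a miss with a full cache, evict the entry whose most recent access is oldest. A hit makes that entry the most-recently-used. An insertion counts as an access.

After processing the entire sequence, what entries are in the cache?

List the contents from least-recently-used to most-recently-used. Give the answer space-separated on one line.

Answer: berry yak mango pig fox elk melon bee

Derivation:
LRU simulation (capacity=8):
  1. access pig: MISS. Cache (LRU->MRU): [pig]
  2. access pig: HIT. Cache (LRU->MRU): [pig]
  3. access berry: MISS. Cache (LRU->MRU): [pig berry]
  4. access melon: MISS. Cache (LRU->MRU): [pig berry melon]
  5. access berry: HIT. Cache (LRU->MRU): [pig melon berry]
  6. access yak: MISS. Cache (LRU->MRU): [pig melon berry yak]
  7. access melon: HIT. Cache (LRU->MRU): [pig berry yak melon]
  8. access yak: HIT. Cache (LRU->MRU): [pig berry melon yak]
  9. access mango: MISS. Cache (LRU->MRU): [pig berry melon yak mango]
  10. access pig: HIT. Cache (LRU->MRU): [berry melon yak mango pig]
  11. access melon: HIT. Cache (LRU->MRU): [berry yak mango pig melon]
  12. access yak: HIT. Cache (LRU->MRU): [berry mango pig melon yak]
  13. access yak: HIT. Cache (LRU->MRU): [berry mango pig melon yak]
  14. access cow: MISS. Cache (LRU->MRU): [berry mango pig melon yak cow]
  15. access berry: HIT. Cache (LRU->MRU): [mango pig melon yak cow berry]
  16. access yak: HIT. Cache (LRU->MRU): [mango pig melon cow berry yak]
  17. access yak: HIT. Cache (LRU->MRU): [mango pig melon cow berry yak]
  18. access mango: HIT. Cache (LRU->MRU): [pig melon cow berry yak mango]
  19. access pig: HIT. Cache (LRU->MRU): [melon cow berry yak mango pig]
  20. access fox: MISS. Cache (LRU->MRU): [melon cow berry yak mango pig fox]
  21. access elk: MISS. Cache (LRU->MRU): [melon cow berry yak mango pig fox elk]
  22. access melon: HIT. Cache (LRU->MRU): [cow berry yak mango pig fox elk melon]
  23. access bee: MISS, evict cow. Cache (LRU->MRU): [berry yak mango pig fox elk melon bee]
Total: 14 hits, 9 misses, 1 evictions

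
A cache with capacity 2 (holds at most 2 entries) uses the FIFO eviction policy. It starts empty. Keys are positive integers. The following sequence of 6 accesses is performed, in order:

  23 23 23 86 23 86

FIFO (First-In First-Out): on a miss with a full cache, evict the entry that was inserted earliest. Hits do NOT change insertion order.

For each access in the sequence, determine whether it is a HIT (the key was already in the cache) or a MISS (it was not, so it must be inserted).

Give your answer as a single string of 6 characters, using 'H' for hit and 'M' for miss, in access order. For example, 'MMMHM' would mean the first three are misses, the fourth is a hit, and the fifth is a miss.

FIFO simulation (capacity=2):
  1. access 23: MISS. Cache (old->new): [23]
  2. access 23: HIT. Cache (old->new): [23]
  3. access 23: HIT. Cache (old->new): [23]
  4. access 86: MISS. Cache (old->new): [23 86]
  5. access 23: HIT. Cache (old->new): [23 86]
  6. access 86: HIT. Cache (old->new): [23 86]
Total: 4 hits, 2 misses, 0 evictions

Answer: MHHMHH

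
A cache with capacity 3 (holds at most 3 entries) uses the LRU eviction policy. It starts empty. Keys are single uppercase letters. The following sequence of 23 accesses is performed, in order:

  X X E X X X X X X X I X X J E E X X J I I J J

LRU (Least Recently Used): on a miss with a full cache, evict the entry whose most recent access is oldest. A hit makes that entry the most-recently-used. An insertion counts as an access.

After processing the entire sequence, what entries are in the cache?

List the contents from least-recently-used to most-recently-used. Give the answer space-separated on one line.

LRU simulation (capacity=3):
  1. access X: MISS. Cache (LRU->MRU): [X]
  2. access X: HIT. Cache (LRU->MRU): [X]
  3. access E: MISS. Cache (LRU->MRU): [X E]
  4. access X: HIT. Cache (LRU->MRU): [E X]
  5. access X: HIT. Cache (LRU->MRU): [E X]
  6. access X: HIT. Cache (LRU->MRU): [E X]
  7. access X: HIT. Cache (LRU->MRU): [E X]
  8. access X: HIT. Cache (LRU->MRU): [E X]
  9. access X: HIT. Cache (LRU->MRU): [E X]
  10. access X: HIT. Cache (LRU->MRU): [E X]
  11. access I: MISS. Cache (LRU->MRU): [E X I]
  12. access X: HIT. Cache (LRU->MRU): [E I X]
  13. access X: HIT. Cache (LRU->MRU): [E I X]
  14. access J: MISS, evict E. Cache (LRU->MRU): [I X J]
  15. access E: MISS, evict I. Cache (LRU->MRU): [X J E]
  16. access E: HIT. Cache (LRU->MRU): [X J E]
  17. access X: HIT. Cache (LRU->MRU): [J E X]
  18. access X: HIT. Cache (LRU->MRU): [J E X]
  19. access J: HIT. Cache (LRU->MRU): [E X J]
  20. access I: MISS, evict E. Cache (LRU->MRU): [X J I]
  21. access I: HIT. Cache (LRU->MRU): [X J I]
  22. access J: HIT. Cache (LRU->MRU): [X I J]
  23. access J: HIT. Cache (LRU->MRU): [X I J]
Total: 17 hits, 6 misses, 3 evictions

Answer: X I J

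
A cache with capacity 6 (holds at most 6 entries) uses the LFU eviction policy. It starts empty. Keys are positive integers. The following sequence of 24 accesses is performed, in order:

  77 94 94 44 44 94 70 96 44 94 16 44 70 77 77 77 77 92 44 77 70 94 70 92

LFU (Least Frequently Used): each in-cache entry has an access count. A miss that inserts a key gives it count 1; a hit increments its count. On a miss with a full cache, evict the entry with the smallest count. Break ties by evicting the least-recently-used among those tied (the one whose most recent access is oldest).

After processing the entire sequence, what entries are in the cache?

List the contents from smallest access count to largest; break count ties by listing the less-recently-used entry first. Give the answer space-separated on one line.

Answer: 16 92 70 44 94 77

Derivation:
LFU simulation (capacity=6):
  1. access 77: MISS. Cache: [77(c=1)]
  2. access 94: MISS. Cache: [77(c=1) 94(c=1)]
  3. access 94: HIT, count now 2. Cache: [77(c=1) 94(c=2)]
  4. access 44: MISS. Cache: [77(c=1) 44(c=1) 94(c=2)]
  5. access 44: HIT, count now 2. Cache: [77(c=1) 94(c=2) 44(c=2)]
  6. access 94: HIT, count now 3. Cache: [77(c=1) 44(c=2) 94(c=3)]
  7. access 70: MISS. Cache: [77(c=1) 70(c=1) 44(c=2) 94(c=3)]
  8. access 96: MISS. Cache: [77(c=1) 70(c=1) 96(c=1) 44(c=2) 94(c=3)]
  9. access 44: HIT, count now 3. Cache: [77(c=1) 70(c=1) 96(c=1) 94(c=3) 44(c=3)]
  10. access 94: HIT, count now 4. Cache: [77(c=1) 70(c=1) 96(c=1) 44(c=3) 94(c=4)]
  11. access 16: MISS. Cache: [77(c=1) 70(c=1) 96(c=1) 16(c=1) 44(c=3) 94(c=4)]
  12. access 44: HIT, count now 4. Cache: [77(c=1) 70(c=1) 96(c=1) 16(c=1) 94(c=4) 44(c=4)]
  13. access 70: HIT, count now 2. Cache: [77(c=1) 96(c=1) 16(c=1) 70(c=2) 94(c=4) 44(c=4)]
  14. access 77: HIT, count now 2. Cache: [96(c=1) 16(c=1) 70(c=2) 77(c=2) 94(c=4) 44(c=4)]
  15. access 77: HIT, count now 3. Cache: [96(c=1) 16(c=1) 70(c=2) 77(c=3) 94(c=4) 44(c=4)]
  16. access 77: HIT, count now 4. Cache: [96(c=1) 16(c=1) 70(c=2) 94(c=4) 44(c=4) 77(c=4)]
  17. access 77: HIT, count now 5. Cache: [96(c=1) 16(c=1) 70(c=2) 94(c=4) 44(c=4) 77(c=5)]
  18. access 92: MISS, evict 96(c=1). Cache: [16(c=1) 92(c=1) 70(c=2) 94(c=4) 44(c=4) 77(c=5)]
  19. access 44: HIT, count now 5. Cache: [16(c=1) 92(c=1) 70(c=2) 94(c=4) 77(c=5) 44(c=5)]
  20. access 77: HIT, count now 6. Cache: [16(c=1) 92(c=1) 70(c=2) 94(c=4) 44(c=5) 77(c=6)]
  21. access 70: HIT, count now 3. Cache: [16(c=1) 92(c=1) 70(c=3) 94(c=4) 44(c=5) 77(c=6)]
  22. access 94: HIT, count now 5. Cache: [16(c=1) 92(c=1) 70(c=3) 44(c=5) 94(c=5) 77(c=6)]
  23. access 70: HIT, count now 4. Cache: [16(c=1) 92(c=1) 70(c=4) 44(c=5) 94(c=5) 77(c=6)]
  24. access 92: HIT, count now 2. Cache: [16(c=1) 92(c=2) 70(c=4) 44(c=5) 94(c=5) 77(c=6)]
Total: 17 hits, 7 misses, 1 evictions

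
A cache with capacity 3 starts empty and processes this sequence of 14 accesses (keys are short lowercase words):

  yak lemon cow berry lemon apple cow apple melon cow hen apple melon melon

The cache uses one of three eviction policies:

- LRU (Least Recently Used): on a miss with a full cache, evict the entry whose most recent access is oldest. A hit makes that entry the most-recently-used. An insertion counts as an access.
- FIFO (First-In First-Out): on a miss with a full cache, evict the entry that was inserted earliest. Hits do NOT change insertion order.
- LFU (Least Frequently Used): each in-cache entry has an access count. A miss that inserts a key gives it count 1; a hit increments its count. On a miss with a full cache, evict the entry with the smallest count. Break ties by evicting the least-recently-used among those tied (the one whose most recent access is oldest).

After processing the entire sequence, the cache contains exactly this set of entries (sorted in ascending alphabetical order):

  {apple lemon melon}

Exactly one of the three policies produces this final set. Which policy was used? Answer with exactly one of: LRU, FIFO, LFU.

Simulating under each policy and comparing final sets:
  LRU: final set = {apple hen melon} -> differs
  FIFO: final set = {apple hen melon} -> differs
  LFU: final set = {apple lemon melon} -> MATCHES target
Only LFU produces the target set.

Answer: LFU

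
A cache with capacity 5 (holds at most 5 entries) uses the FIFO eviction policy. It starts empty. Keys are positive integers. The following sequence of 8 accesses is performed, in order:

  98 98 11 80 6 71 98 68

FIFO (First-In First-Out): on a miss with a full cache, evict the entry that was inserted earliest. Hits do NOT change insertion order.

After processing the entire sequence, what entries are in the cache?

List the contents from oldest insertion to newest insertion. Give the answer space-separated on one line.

Answer: 11 80 6 71 68

Derivation:
FIFO simulation (capacity=5):
  1. access 98: MISS. Cache (old->new): [98]
  2. access 98: HIT. Cache (old->new): [98]
  3. access 11: MISS. Cache (old->new): [98 11]
  4. access 80: MISS. Cache (old->new): [98 11 80]
  5. access 6: MISS. Cache (old->new): [98 11 80 6]
  6. access 71: MISS. Cache (old->new): [98 11 80 6 71]
  7. access 98: HIT. Cache (old->new): [98 11 80 6 71]
  8. access 68: MISS, evict 98. Cache (old->new): [11 80 6 71 68]
Total: 2 hits, 6 misses, 1 evictions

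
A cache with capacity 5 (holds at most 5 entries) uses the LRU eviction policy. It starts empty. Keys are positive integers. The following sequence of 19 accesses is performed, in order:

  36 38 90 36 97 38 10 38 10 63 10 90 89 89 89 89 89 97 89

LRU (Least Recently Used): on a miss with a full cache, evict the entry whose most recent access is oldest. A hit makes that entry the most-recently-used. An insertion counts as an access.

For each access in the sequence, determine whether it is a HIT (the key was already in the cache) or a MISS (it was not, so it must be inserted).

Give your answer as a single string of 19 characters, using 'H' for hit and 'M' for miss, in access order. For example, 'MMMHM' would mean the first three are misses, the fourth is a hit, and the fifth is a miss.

LRU simulation (capacity=5):
  1. access 36: MISS. Cache (LRU->MRU): [36]
  2. access 38: MISS. Cache (LRU->MRU): [36 38]
  3. access 90: MISS. Cache (LRU->MRU): [36 38 90]
  4. access 36: HIT. Cache (LRU->MRU): [38 90 36]
  5. access 97: MISS. Cache (LRU->MRU): [38 90 36 97]
  6. access 38: HIT. Cache (LRU->MRU): [90 36 97 38]
  7. access 10: MISS. Cache (LRU->MRU): [90 36 97 38 10]
  8. access 38: HIT. Cache (LRU->MRU): [90 36 97 10 38]
  9. access 10: HIT. Cache (LRU->MRU): [90 36 97 38 10]
  10. access 63: MISS, evict 90. Cache (LRU->MRU): [36 97 38 10 63]
  11. access 10: HIT. Cache (LRU->MRU): [36 97 38 63 10]
  12. access 90: MISS, evict 36. Cache (LRU->MRU): [97 38 63 10 90]
  13. access 89: MISS, evict 97. Cache (LRU->MRU): [38 63 10 90 89]
  14. access 89: HIT. Cache (LRU->MRU): [38 63 10 90 89]
  15. access 89: HIT. Cache (LRU->MRU): [38 63 10 90 89]
  16. access 89: HIT. Cache (LRU->MRU): [38 63 10 90 89]
  17. access 89: HIT. Cache (LRU->MRU): [38 63 10 90 89]
  18. access 97: MISS, evict 38. Cache (LRU->MRU): [63 10 90 89 97]
  19. access 89: HIT. Cache (LRU->MRU): [63 10 90 97 89]
Total: 10 hits, 9 misses, 4 evictions

Answer: MMMHMHMHHMHMMHHHHMH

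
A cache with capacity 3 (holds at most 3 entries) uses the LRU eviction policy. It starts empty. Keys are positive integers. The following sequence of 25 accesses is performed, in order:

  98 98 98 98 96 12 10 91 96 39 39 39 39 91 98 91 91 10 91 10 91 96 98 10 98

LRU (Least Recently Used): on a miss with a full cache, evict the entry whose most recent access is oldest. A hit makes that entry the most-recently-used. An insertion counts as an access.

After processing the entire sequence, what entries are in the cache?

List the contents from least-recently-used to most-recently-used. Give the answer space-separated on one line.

Answer: 96 10 98

Derivation:
LRU simulation (capacity=3):
  1. access 98: MISS. Cache (LRU->MRU): [98]
  2. access 98: HIT. Cache (LRU->MRU): [98]
  3. access 98: HIT. Cache (LRU->MRU): [98]
  4. access 98: HIT. Cache (LRU->MRU): [98]
  5. access 96: MISS. Cache (LRU->MRU): [98 96]
  6. access 12: MISS. Cache (LRU->MRU): [98 96 12]
  7. access 10: MISS, evict 98. Cache (LRU->MRU): [96 12 10]
  8. access 91: MISS, evict 96. Cache (LRU->MRU): [12 10 91]
  9. access 96: MISS, evict 12. Cache (LRU->MRU): [10 91 96]
  10. access 39: MISS, evict 10. Cache (LRU->MRU): [91 96 39]
  11. access 39: HIT. Cache (LRU->MRU): [91 96 39]
  12. access 39: HIT. Cache (LRU->MRU): [91 96 39]
  13. access 39: HIT. Cache (LRU->MRU): [91 96 39]
  14. access 91: HIT. Cache (LRU->MRU): [96 39 91]
  15. access 98: MISS, evict 96. Cache (LRU->MRU): [39 91 98]
  16. access 91: HIT. Cache (LRU->MRU): [39 98 91]
  17. access 91: HIT. Cache (LRU->MRU): [39 98 91]
  18. access 10: MISS, evict 39. Cache (LRU->MRU): [98 91 10]
  19. access 91: HIT. Cache (LRU->MRU): [98 10 91]
  20. access 10: HIT. Cache (LRU->MRU): [98 91 10]
  21. access 91: HIT. Cache (LRU->MRU): [98 10 91]
  22. access 96: MISS, evict 98. Cache (LRU->MRU): [10 91 96]
  23. access 98: MISS, evict 10. Cache (LRU->MRU): [91 96 98]
  24. access 10: MISS, evict 91. Cache (LRU->MRU): [96 98 10]
  25. access 98: HIT. Cache (LRU->MRU): [96 10 98]
Total: 13 hits, 12 misses, 9 evictions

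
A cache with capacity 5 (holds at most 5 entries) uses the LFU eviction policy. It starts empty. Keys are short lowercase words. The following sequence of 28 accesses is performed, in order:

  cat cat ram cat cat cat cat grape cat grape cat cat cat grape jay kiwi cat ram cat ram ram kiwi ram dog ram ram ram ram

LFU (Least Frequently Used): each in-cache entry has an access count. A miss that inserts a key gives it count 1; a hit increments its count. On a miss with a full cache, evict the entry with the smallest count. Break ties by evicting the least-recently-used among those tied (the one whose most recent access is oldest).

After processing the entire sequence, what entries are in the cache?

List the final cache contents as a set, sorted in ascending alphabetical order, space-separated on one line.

Answer: cat dog grape kiwi ram

Derivation:
LFU simulation (capacity=5):
  1. access cat: MISS. Cache: [cat(c=1)]
  2. access cat: HIT, count now 2. Cache: [cat(c=2)]
  3. access ram: MISS. Cache: [ram(c=1) cat(c=2)]
  4. access cat: HIT, count now 3. Cache: [ram(c=1) cat(c=3)]
  5. access cat: HIT, count now 4. Cache: [ram(c=1) cat(c=4)]
  6. access cat: HIT, count now 5. Cache: [ram(c=1) cat(c=5)]
  7. access cat: HIT, count now 6. Cache: [ram(c=1) cat(c=6)]
  8. access grape: MISS. Cache: [ram(c=1) grape(c=1) cat(c=6)]
  9. access cat: HIT, count now 7. Cache: [ram(c=1) grape(c=1) cat(c=7)]
  10. access grape: HIT, count now 2. Cache: [ram(c=1) grape(c=2) cat(c=7)]
  11. access cat: HIT, count now 8. Cache: [ram(c=1) grape(c=2) cat(c=8)]
  12. access cat: HIT, count now 9. Cache: [ram(c=1) grape(c=2) cat(c=9)]
  13. access cat: HIT, count now 10. Cache: [ram(c=1) grape(c=2) cat(c=10)]
  14. access grape: HIT, count now 3. Cache: [ram(c=1) grape(c=3) cat(c=10)]
  15. access jay: MISS. Cache: [ram(c=1) jay(c=1) grape(c=3) cat(c=10)]
  16. access kiwi: MISS. Cache: [ram(c=1) jay(c=1) kiwi(c=1) grape(c=3) cat(c=10)]
  17. access cat: HIT, count now 11. Cache: [ram(c=1) jay(c=1) kiwi(c=1) grape(c=3) cat(c=11)]
  18. access ram: HIT, count now 2. Cache: [jay(c=1) kiwi(c=1) ram(c=2) grape(c=3) cat(c=11)]
  19. access cat: HIT, count now 12. Cache: [jay(c=1) kiwi(c=1) ram(c=2) grape(c=3) cat(c=12)]
  20. access ram: HIT, count now 3. Cache: [jay(c=1) kiwi(c=1) grape(c=3) ram(c=3) cat(c=12)]
  21. access ram: HIT, count now 4. Cache: [jay(c=1) kiwi(c=1) grape(c=3) ram(c=4) cat(c=12)]
  22. access kiwi: HIT, count now 2. Cache: [jay(c=1) kiwi(c=2) grape(c=3) ram(c=4) cat(c=12)]
  23. access ram: HIT, count now 5. Cache: [jay(c=1) kiwi(c=2) grape(c=3) ram(c=5) cat(c=12)]
  24. access dog: MISS, evict jay(c=1). Cache: [dog(c=1) kiwi(c=2) grape(c=3) ram(c=5) cat(c=12)]
  25. access ram: HIT, count now 6. Cache: [dog(c=1) kiwi(c=2) grape(c=3) ram(c=6) cat(c=12)]
  26. access ram: HIT, count now 7. Cache: [dog(c=1) kiwi(c=2) grape(c=3) ram(c=7) cat(c=12)]
  27. access ram: HIT, count now 8. Cache: [dog(c=1) kiwi(c=2) grape(c=3) ram(c=8) cat(c=12)]
  28. access ram: HIT, count now 9. Cache: [dog(c=1) kiwi(c=2) grape(c=3) ram(c=9) cat(c=12)]
Total: 22 hits, 6 misses, 1 evictions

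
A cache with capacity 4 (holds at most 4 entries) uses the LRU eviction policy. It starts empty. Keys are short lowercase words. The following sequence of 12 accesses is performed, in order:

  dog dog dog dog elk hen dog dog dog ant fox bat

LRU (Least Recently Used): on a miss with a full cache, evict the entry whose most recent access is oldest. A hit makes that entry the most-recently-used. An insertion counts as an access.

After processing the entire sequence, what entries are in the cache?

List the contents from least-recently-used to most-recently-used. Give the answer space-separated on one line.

Answer: dog ant fox bat

Derivation:
LRU simulation (capacity=4):
  1. access dog: MISS. Cache (LRU->MRU): [dog]
  2. access dog: HIT. Cache (LRU->MRU): [dog]
  3. access dog: HIT. Cache (LRU->MRU): [dog]
  4. access dog: HIT. Cache (LRU->MRU): [dog]
  5. access elk: MISS. Cache (LRU->MRU): [dog elk]
  6. access hen: MISS. Cache (LRU->MRU): [dog elk hen]
  7. access dog: HIT. Cache (LRU->MRU): [elk hen dog]
  8. access dog: HIT. Cache (LRU->MRU): [elk hen dog]
  9. access dog: HIT. Cache (LRU->MRU): [elk hen dog]
  10. access ant: MISS. Cache (LRU->MRU): [elk hen dog ant]
  11. access fox: MISS, evict elk. Cache (LRU->MRU): [hen dog ant fox]
  12. access bat: MISS, evict hen. Cache (LRU->MRU): [dog ant fox bat]
Total: 6 hits, 6 misses, 2 evictions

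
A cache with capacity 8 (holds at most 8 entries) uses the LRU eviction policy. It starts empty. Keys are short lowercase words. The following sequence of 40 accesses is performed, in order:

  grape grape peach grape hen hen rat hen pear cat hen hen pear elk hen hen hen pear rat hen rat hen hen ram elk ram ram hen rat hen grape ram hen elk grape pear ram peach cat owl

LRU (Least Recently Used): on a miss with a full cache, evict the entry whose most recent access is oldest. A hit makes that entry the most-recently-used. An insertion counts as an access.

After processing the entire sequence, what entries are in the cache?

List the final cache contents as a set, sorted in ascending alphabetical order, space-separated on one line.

Answer: cat elk grape hen owl peach pear ram

Derivation:
LRU simulation (capacity=8):
  1. access grape: MISS. Cache (LRU->MRU): [grape]
  2. access grape: HIT. Cache (LRU->MRU): [grape]
  3. access peach: MISS. Cache (LRU->MRU): [grape peach]
  4. access grape: HIT. Cache (LRU->MRU): [peach grape]
  5. access hen: MISS. Cache (LRU->MRU): [peach grape hen]
  6. access hen: HIT. Cache (LRU->MRU): [peach grape hen]
  7. access rat: MISS. Cache (LRU->MRU): [peach grape hen rat]
  8. access hen: HIT. Cache (LRU->MRU): [peach grape rat hen]
  9. access pear: MISS. Cache (LRU->MRU): [peach grape rat hen pear]
  10. access cat: MISS. Cache (LRU->MRU): [peach grape rat hen pear cat]
  11. access hen: HIT. Cache (LRU->MRU): [peach grape rat pear cat hen]
  12. access hen: HIT. Cache (LRU->MRU): [peach grape rat pear cat hen]
  13. access pear: HIT. Cache (LRU->MRU): [peach grape rat cat hen pear]
  14. access elk: MISS. Cache (LRU->MRU): [peach grape rat cat hen pear elk]
  15. access hen: HIT. Cache (LRU->MRU): [peach grape rat cat pear elk hen]
  16. access hen: HIT. Cache (LRU->MRU): [peach grape rat cat pear elk hen]
  17. access hen: HIT. Cache (LRU->MRU): [peach grape rat cat pear elk hen]
  18. access pear: HIT. Cache (LRU->MRU): [peach grape rat cat elk hen pear]
  19. access rat: HIT. Cache (LRU->MRU): [peach grape cat elk hen pear rat]
  20. access hen: HIT. Cache (LRU->MRU): [peach grape cat elk pear rat hen]
  21. access rat: HIT. Cache (LRU->MRU): [peach grape cat elk pear hen rat]
  22. access hen: HIT. Cache (LRU->MRU): [peach grape cat elk pear rat hen]
  23. access hen: HIT. Cache (LRU->MRU): [peach grape cat elk pear rat hen]
  24. access ram: MISS. Cache (LRU->MRU): [peach grape cat elk pear rat hen ram]
  25. access elk: HIT. Cache (LRU->MRU): [peach grape cat pear rat hen ram elk]
  26. access ram: HIT. Cache (LRU->MRU): [peach grape cat pear rat hen elk ram]
  27. access ram: HIT. Cache (LRU->MRU): [peach grape cat pear rat hen elk ram]
  28. access hen: HIT. Cache (LRU->MRU): [peach grape cat pear rat elk ram hen]
  29. access rat: HIT. Cache (LRU->MRU): [peach grape cat pear elk ram hen rat]
  30. access hen: HIT. Cache (LRU->MRU): [peach grape cat pear elk ram rat hen]
  31. access grape: HIT. Cache (LRU->MRU): [peach cat pear elk ram rat hen grape]
  32. access ram: HIT. Cache (LRU->MRU): [peach cat pear elk rat hen grape ram]
  33. access hen: HIT. Cache (LRU->MRU): [peach cat pear elk rat grape ram hen]
  34. access elk: HIT. Cache (LRU->MRU): [peach cat pear rat grape ram hen elk]
  35. access grape: HIT. Cache (LRU->MRU): [peach cat pear rat ram hen elk grape]
  36. access pear: HIT. Cache (LRU->MRU): [peach cat rat ram hen elk grape pear]
  37. access ram: HIT. Cache (LRU->MRU): [peach cat rat hen elk grape pear ram]
  38. access peach: HIT. Cache (LRU->MRU): [cat rat hen elk grape pear ram peach]
  39. access cat: HIT. Cache (LRU->MRU): [rat hen elk grape pear ram peach cat]
  40. access owl: MISS, evict rat. Cache (LRU->MRU): [hen elk grape pear ram peach cat owl]
Total: 31 hits, 9 misses, 1 evictions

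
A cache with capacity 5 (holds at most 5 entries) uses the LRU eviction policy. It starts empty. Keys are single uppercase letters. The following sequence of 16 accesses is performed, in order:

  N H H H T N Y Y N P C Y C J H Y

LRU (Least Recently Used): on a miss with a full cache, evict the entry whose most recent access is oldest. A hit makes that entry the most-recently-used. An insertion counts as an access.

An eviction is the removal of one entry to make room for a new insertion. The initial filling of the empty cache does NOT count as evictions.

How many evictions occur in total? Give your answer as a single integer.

LRU simulation (capacity=5):
  1. access N: MISS. Cache (LRU->MRU): [N]
  2. access H: MISS. Cache (LRU->MRU): [N H]
  3. access H: HIT. Cache (LRU->MRU): [N H]
  4. access H: HIT. Cache (LRU->MRU): [N H]
  5. access T: MISS. Cache (LRU->MRU): [N H T]
  6. access N: HIT. Cache (LRU->MRU): [H T N]
  7. access Y: MISS. Cache (LRU->MRU): [H T N Y]
  8. access Y: HIT. Cache (LRU->MRU): [H T N Y]
  9. access N: HIT. Cache (LRU->MRU): [H T Y N]
  10. access P: MISS. Cache (LRU->MRU): [H T Y N P]
  11. access C: MISS, evict H. Cache (LRU->MRU): [T Y N P C]
  12. access Y: HIT. Cache (LRU->MRU): [T N P C Y]
  13. access C: HIT. Cache (LRU->MRU): [T N P Y C]
  14. access J: MISS, evict T. Cache (LRU->MRU): [N P Y C J]
  15. access H: MISS, evict N. Cache (LRU->MRU): [P Y C J H]
  16. access Y: HIT. Cache (LRU->MRU): [P C J H Y]
Total: 8 hits, 8 misses, 3 evictions

Answer: 3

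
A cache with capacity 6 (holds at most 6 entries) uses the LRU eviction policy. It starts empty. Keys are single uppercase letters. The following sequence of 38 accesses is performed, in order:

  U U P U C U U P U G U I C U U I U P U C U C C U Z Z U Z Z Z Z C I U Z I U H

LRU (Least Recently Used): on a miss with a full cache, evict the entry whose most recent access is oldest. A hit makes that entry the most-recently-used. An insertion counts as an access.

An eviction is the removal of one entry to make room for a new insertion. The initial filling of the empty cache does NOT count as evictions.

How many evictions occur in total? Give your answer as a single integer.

Answer: 1

Derivation:
LRU simulation (capacity=6):
  1. access U: MISS. Cache (LRU->MRU): [U]
  2. access U: HIT. Cache (LRU->MRU): [U]
  3. access P: MISS. Cache (LRU->MRU): [U P]
  4. access U: HIT. Cache (LRU->MRU): [P U]
  5. access C: MISS. Cache (LRU->MRU): [P U C]
  6. access U: HIT. Cache (LRU->MRU): [P C U]
  7. access U: HIT. Cache (LRU->MRU): [P C U]
  8. access P: HIT. Cache (LRU->MRU): [C U P]
  9. access U: HIT. Cache (LRU->MRU): [C P U]
  10. access G: MISS. Cache (LRU->MRU): [C P U G]
  11. access U: HIT. Cache (LRU->MRU): [C P G U]
  12. access I: MISS. Cache (LRU->MRU): [C P G U I]
  13. access C: HIT. Cache (LRU->MRU): [P G U I C]
  14. access U: HIT. Cache (LRU->MRU): [P G I C U]
  15. access U: HIT. Cache (LRU->MRU): [P G I C U]
  16. access I: HIT. Cache (LRU->MRU): [P G C U I]
  17. access U: HIT. Cache (LRU->MRU): [P G C I U]
  18. access P: HIT. Cache (LRU->MRU): [G C I U P]
  19. access U: HIT. Cache (LRU->MRU): [G C I P U]
  20. access C: HIT. Cache (LRU->MRU): [G I P U C]
  21. access U: HIT. Cache (LRU->MRU): [G I P C U]
  22. access C: HIT. Cache (LRU->MRU): [G I P U C]
  23. access C: HIT. Cache (LRU->MRU): [G I P U C]
  24. access U: HIT. Cache (LRU->MRU): [G I P C U]
  25. access Z: MISS. Cache (LRU->MRU): [G I P C U Z]
  26. access Z: HIT. Cache (LRU->MRU): [G I P C U Z]
  27. access U: HIT. Cache (LRU->MRU): [G I P C Z U]
  28. access Z: HIT. Cache (LRU->MRU): [G I P C U Z]
  29. access Z: HIT. Cache (LRU->MRU): [G I P C U Z]
  30. access Z: HIT. Cache (LRU->MRU): [G I P C U Z]
  31. access Z: HIT. Cache (LRU->MRU): [G I P C U Z]
  32. access C: HIT. Cache (LRU->MRU): [G I P U Z C]
  33. access I: HIT. Cache (LRU->MRU): [G P U Z C I]
  34. access U: HIT. Cache (LRU->MRU): [G P Z C I U]
  35. access Z: HIT. Cache (LRU->MRU): [G P C I U Z]
  36. access I: HIT. Cache (LRU->MRU): [G P C U Z I]
  37. access U: HIT. Cache (LRU->MRU): [G P C Z I U]
  38. access H: MISS, evict G. Cache (LRU->MRU): [P C Z I U H]
Total: 31 hits, 7 misses, 1 evictions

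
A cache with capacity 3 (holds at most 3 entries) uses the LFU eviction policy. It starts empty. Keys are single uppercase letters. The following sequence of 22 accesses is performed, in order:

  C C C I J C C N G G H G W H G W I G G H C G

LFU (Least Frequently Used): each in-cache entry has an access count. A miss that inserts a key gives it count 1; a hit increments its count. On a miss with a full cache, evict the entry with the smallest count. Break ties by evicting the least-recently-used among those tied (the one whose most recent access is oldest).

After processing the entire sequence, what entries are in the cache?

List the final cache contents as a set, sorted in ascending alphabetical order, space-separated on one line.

LFU simulation (capacity=3):
  1. access C: MISS. Cache: [C(c=1)]
  2. access C: HIT, count now 2. Cache: [C(c=2)]
  3. access C: HIT, count now 3. Cache: [C(c=3)]
  4. access I: MISS. Cache: [I(c=1) C(c=3)]
  5. access J: MISS. Cache: [I(c=1) J(c=1) C(c=3)]
  6. access C: HIT, count now 4. Cache: [I(c=1) J(c=1) C(c=4)]
  7. access C: HIT, count now 5. Cache: [I(c=1) J(c=1) C(c=5)]
  8. access N: MISS, evict I(c=1). Cache: [J(c=1) N(c=1) C(c=5)]
  9. access G: MISS, evict J(c=1). Cache: [N(c=1) G(c=1) C(c=5)]
  10. access G: HIT, count now 2. Cache: [N(c=1) G(c=2) C(c=5)]
  11. access H: MISS, evict N(c=1). Cache: [H(c=1) G(c=2) C(c=5)]
  12. access G: HIT, count now 3. Cache: [H(c=1) G(c=3) C(c=5)]
  13. access W: MISS, evict H(c=1). Cache: [W(c=1) G(c=3) C(c=5)]
  14. access H: MISS, evict W(c=1). Cache: [H(c=1) G(c=3) C(c=5)]
  15. access G: HIT, count now 4. Cache: [H(c=1) G(c=4) C(c=5)]
  16. access W: MISS, evict H(c=1). Cache: [W(c=1) G(c=4) C(c=5)]
  17. access I: MISS, evict W(c=1). Cache: [I(c=1) G(c=4) C(c=5)]
  18. access G: HIT, count now 5. Cache: [I(c=1) C(c=5) G(c=5)]
  19. access G: HIT, count now 6. Cache: [I(c=1) C(c=5) G(c=6)]
  20. access H: MISS, evict I(c=1). Cache: [H(c=1) C(c=5) G(c=6)]
  21. access C: HIT, count now 6. Cache: [H(c=1) G(c=6) C(c=6)]
  22. access G: HIT, count now 7. Cache: [H(c=1) C(c=6) G(c=7)]
Total: 11 hits, 11 misses, 8 evictions

Answer: C G H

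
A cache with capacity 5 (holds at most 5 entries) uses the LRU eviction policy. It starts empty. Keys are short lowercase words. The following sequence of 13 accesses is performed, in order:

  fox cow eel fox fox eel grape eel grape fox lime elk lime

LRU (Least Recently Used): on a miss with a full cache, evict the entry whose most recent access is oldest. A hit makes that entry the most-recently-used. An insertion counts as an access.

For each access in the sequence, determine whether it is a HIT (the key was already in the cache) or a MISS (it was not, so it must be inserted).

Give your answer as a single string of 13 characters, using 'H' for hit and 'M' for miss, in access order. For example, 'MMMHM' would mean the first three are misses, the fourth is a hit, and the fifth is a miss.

Answer: MMMHHHMHHHMMH

Derivation:
LRU simulation (capacity=5):
  1. access fox: MISS. Cache (LRU->MRU): [fox]
  2. access cow: MISS. Cache (LRU->MRU): [fox cow]
  3. access eel: MISS. Cache (LRU->MRU): [fox cow eel]
  4. access fox: HIT. Cache (LRU->MRU): [cow eel fox]
  5. access fox: HIT. Cache (LRU->MRU): [cow eel fox]
  6. access eel: HIT. Cache (LRU->MRU): [cow fox eel]
  7. access grape: MISS. Cache (LRU->MRU): [cow fox eel grape]
  8. access eel: HIT. Cache (LRU->MRU): [cow fox grape eel]
  9. access grape: HIT. Cache (LRU->MRU): [cow fox eel grape]
  10. access fox: HIT. Cache (LRU->MRU): [cow eel grape fox]
  11. access lime: MISS. Cache (LRU->MRU): [cow eel grape fox lime]
  12. access elk: MISS, evict cow. Cache (LRU->MRU): [eel grape fox lime elk]
  13. access lime: HIT. Cache (LRU->MRU): [eel grape fox elk lime]
Total: 7 hits, 6 misses, 1 evictions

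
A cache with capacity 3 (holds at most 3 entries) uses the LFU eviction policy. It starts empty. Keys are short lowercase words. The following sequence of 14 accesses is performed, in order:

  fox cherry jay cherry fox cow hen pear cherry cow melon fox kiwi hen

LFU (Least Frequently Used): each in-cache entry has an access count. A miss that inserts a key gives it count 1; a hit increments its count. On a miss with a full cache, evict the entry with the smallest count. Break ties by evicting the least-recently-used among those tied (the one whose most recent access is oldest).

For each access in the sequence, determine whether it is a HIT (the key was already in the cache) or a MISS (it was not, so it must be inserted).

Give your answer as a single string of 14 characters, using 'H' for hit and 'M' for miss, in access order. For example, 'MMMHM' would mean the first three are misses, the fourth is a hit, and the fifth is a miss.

Answer: MMMHHMMMHMMHMM

Derivation:
LFU simulation (capacity=3):
  1. access fox: MISS. Cache: [fox(c=1)]
  2. access cherry: MISS. Cache: [fox(c=1) cherry(c=1)]
  3. access jay: MISS. Cache: [fox(c=1) cherry(c=1) jay(c=1)]
  4. access cherry: HIT, count now 2. Cache: [fox(c=1) jay(c=1) cherry(c=2)]
  5. access fox: HIT, count now 2. Cache: [jay(c=1) cherry(c=2) fox(c=2)]
  6. access cow: MISS, evict jay(c=1). Cache: [cow(c=1) cherry(c=2) fox(c=2)]
  7. access hen: MISS, evict cow(c=1). Cache: [hen(c=1) cherry(c=2) fox(c=2)]
  8. access pear: MISS, evict hen(c=1). Cache: [pear(c=1) cherry(c=2) fox(c=2)]
  9. access cherry: HIT, count now 3. Cache: [pear(c=1) fox(c=2) cherry(c=3)]
  10. access cow: MISS, evict pear(c=1). Cache: [cow(c=1) fox(c=2) cherry(c=3)]
  11. access melon: MISS, evict cow(c=1). Cache: [melon(c=1) fox(c=2) cherry(c=3)]
  12. access fox: HIT, count now 3. Cache: [melon(c=1) cherry(c=3) fox(c=3)]
  13. access kiwi: MISS, evict melon(c=1). Cache: [kiwi(c=1) cherry(c=3) fox(c=3)]
  14. access hen: MISS, evict kiwi(c=1). Cache: [hen(c=1) cherry(c=3) fox(c=3)]
Total: 4 hits, 10 misses, 7 evictions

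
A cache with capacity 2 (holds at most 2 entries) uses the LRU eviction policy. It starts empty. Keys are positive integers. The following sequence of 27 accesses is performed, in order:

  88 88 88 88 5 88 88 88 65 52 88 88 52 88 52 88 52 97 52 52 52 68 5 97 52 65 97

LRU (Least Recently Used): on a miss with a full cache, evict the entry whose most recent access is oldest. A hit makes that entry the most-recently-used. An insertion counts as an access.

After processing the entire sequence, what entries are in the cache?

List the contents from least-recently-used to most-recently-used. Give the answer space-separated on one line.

Answer: 65 97

Derivation:
LRU simulation (capacity=2):
  1. access 88: MISS. Cache (LRU->MRU): [88]
  2. access 88: HIT. Cache (LRU->MRU): [88]
  3. access 88: HIT. Cache (LRU->MRU): [88]
  4. access 88: HIT. Cache (LRU->MRU): [88]
  5. access 5: MISS. Cache (LRU->MRU): [88 5]
  6. access 88: HIT. Cache (LRU->MRU): [5 88]
  7. access 88: HIT. Cache (LRU->MRU): [5 88]
  8. access 88: HIT. Cache (LRU->MRU): [5 88]
  9. access 65: MISS, evict 5. Cache (LRU->MRU): [88 65]
  10. access 52: MISS, evict 88. Cache (LRU->MRU): [65 52]
  11. access 88: MISS, evict 65. Cache (LRU->MRU): [52 88]
  12. access 88: HIT. Cache (LRU->MRU): [52 88]
  13. access 52: HIT. Cache (LRU->MRU): [88 52]
  14. access 88: HIT. Cache (LRU->MRU): [52 88]
  15. access 52: HIT. Cache (LRU->MRU): [88 52]
  16. access 88: HIT. Cache (LRU->MRU): [52 88]
  17. access 52: HIT. Cache (LRU->MRU): [88 52]
  18. access 97: MISS, evict 88. Cache (LRU->MRU): [52 97]
  19. access 52: HIT. Cache (LRU->MRU): [97 52]
  20. access 52: HIT. Cache (LRU->MRU): [97 52]
  21. access 52: HIT. Cache (LRU->MRU): [97 52]
  22. access 68: MISS, evict 97. Cache (LRU->MRU): [52 68]
  23. access 5: MISS, evict 52. Cache (LRU->MRU): [68 5]
  24. access 97: MISS, evict 68. Cache (LRU->MRU): [5 97]
  25. access 52: MISS, evict 5. Cache (LRU->MRU): [97 52]
  26. access 65: MISS, evict 97. Cache (LRU->MRU): [52 65]
  27. access 97: MISS, evict 52. Cache (LRU->MRU): [65 97]
Total: 15 hits, 12 misses, 10 evictions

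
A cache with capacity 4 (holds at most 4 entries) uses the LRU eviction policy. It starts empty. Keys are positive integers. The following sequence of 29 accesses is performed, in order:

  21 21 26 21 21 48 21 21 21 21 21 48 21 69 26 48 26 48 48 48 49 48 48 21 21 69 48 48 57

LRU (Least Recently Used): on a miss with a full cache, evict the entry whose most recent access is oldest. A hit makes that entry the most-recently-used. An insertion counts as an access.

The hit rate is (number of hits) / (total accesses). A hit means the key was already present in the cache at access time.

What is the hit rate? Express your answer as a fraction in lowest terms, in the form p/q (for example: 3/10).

LRU simulation (capacity=4):
  1. access 21: MISS. Cache (LRU->MRU): [21]
  2. access 21: HIT. Cache (LRU->MRU): [21]
  3. access 26: MISS. Cache (LRU->MRU): [21 26]
  4. access 21: HIT. Cache (LRU->MRU): [26 21]
  5. access 21: HIT. Cache (LRU->MRU): [26 21]
  6. access 48: MISS. Cache (LRU->MRU): [26 21 48]
  7. access 21: HIT. Cache (LRU->MRU): [26 48 21]
  8. access 21: HIT. Cache (LRU->MRU): [26 48 21]
  9. access 21: HIT. Cache (LRU->MRU): [26 48 21]
  10. access 21: HIT. Cache (LRU->MRU): [26 48 21]
  11. access 21: HIT. Cache (LRU->MRU): [26 48 21]
  12. access 48: HIT. Cache (LRU->MRU): [26 21 48]
  13. access 21: HIT. Cache (LRU->MRU): [26 48 21]
  14. access 69: MISS. Cache (LRU->MRU): [26 48 21 69]
  15. access 26: HIT. Cache (LRU->MRU): [48 21 69 26]
  16. access 48: HIT. Cache (LRU->MRU): [21 69 26 48]
  17. access 26: HIT. Cache (LRU->MRU): [21 69 48 26]
  18. access 48: HIT. Cache (LRU->MRU): [21 69 26 48]
  19. access 48: HIT. Cache (LRU->MRU): [21 69 26 48]
  20. access 48: HIT. Cache (LRU->MRU): [21 69 26 48]
  21. access 49: MISS, evict 21. Cache (LRU->MRU): [69 26 48 49]
  22. access 48: HIT. Cache (LRU->MRU): [69 26 49 48]
  23. access 48: HIT. Cache (LRU->MRU): [69 26 49 48]
  24. access 21: MISS, evict 69. Cache (LRU->MRU): [26 49 48 21]
  25. access 21: HIT. Cache (LRU->MRU): [26 49 48 21]
  26. access 69: MISS, evict 26. Cache (LRU->MRU): [49 48 21 69]
  27. access 48: HIT. Cache (LRU->MRU): [49 21 69 48]
  28. access 48: HIT. Cache (LRU->MRU): [49 21 69 48]
  29. access 57: MISS, evict 49. Cache (LRU->MRU): [21 69 48 57]
Total: 21 hits, 8 misses, 4 evictions

Hit rate = 21/29

Answer: 21/29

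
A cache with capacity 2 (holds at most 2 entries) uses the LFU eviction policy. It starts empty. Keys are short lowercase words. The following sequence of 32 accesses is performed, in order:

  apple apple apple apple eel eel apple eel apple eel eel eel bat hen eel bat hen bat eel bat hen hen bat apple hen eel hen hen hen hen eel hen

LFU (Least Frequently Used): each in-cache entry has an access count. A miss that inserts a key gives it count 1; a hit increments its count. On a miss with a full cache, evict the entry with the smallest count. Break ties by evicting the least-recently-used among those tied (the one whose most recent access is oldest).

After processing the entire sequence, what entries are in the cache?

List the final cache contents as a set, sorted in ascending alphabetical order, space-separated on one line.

LFU simulation (capacity=2):
  1. access apple: MISS. Cache: [apple(c=1)]
  2. access apple: HIT, count now 2. Cache: [apple(c=2)]
  3. access apple: HIT, count now 3. Cache: [apple(c=3)]
  4. access apple: HIT, count now 4. Cache: [apple(c=4)]
  5. access eel: MISS. Cache: [eel(c=1) apple(c=4)]
  6. access eel: HIT, count now 2. Cache: [eel(c=2) apple(c=4)]
  7. access apple: HIT, count now 5. Cache: [eel(c=2) apple(c=5)]
  8. access eel: HIT, count now 3. Cache: [eel(c=3) apple(c=5)]
  9. access apple: HIT, count now 6. Cache: [eel(c=3) apple(c=6)]
  10. access eel: HIT, count now 4. Cache: [eel(c=4) apple(c=6)]
  11. access eel: HIT, count now 5. Cache: [eel(c=5) apple(c=6)]
  12. access eel: HIT, count now 6. Cache: [apple(c=6) eel(c=6)]
  13. access bat: MISS, evict apple(c=6). Cache: [bat(c=1) eel(c=6)]
  14. access hen: MISS, evict bat(c=1). Cache: [hen(c=1) eel(c=6)]
  15. access eel: HIT, count now 7. Cache: [hen(c=1) eel(c=7)]
  16. access bat: MISS, evict hen(c=1). Cache: [bat(c=1) eel(c=7)]
  17. access hen: MISS, evict bat(c=1). Cache: [hen(c=1) eel(c=7)]
  18. access bat: MISS, evict hen(c=1). Cache: [bat(c=1) eel(c=7)]
  19. access eel: HIT, count now 8. Cache: [bat(c=1) eel(c=8)]
  20. access bat: HIT, count now 2. Cache: [bat(c=2) eel(c=8)]
  21. access hen: MISS, evict bat(c=2). Cache: [hen(c=1) eel(c=8)]
  22. access hen: HIT, count now 2. Cache: [hen(c=2) eel(c=8)]
  23. access bat: MISS, evict hen(c=2). Cache: [bat(c=1) eel(c=8)]
  24. access apple: MISS, evict bat(c=1). Cache: [apple(c=1) eel(c=8)]
  25. access hen: MISS, evict apple(c=1). Cache: [hen(c=1) eel(c=8)]
  26. access eel: HIT, count now 9. Cache: [hen(c=1) eel(c=9)]
  27. access hen: HIT, count now 2. Cache: [hen(c=2) eel(c=9)]
  28. access hen: HIT, count now 3. Cache: [hen(c=3) eel(c=9)]
  29. access hen: HIT, count now 4. Cache: [hen(c=4) eel(c=9)]
  30. access hen: HIT, count now 5. Cache: [hen(c=5) eel(c=9)]
  31. access eel: HIT, count now 10. Cache: [hen(c=5) eel(c=10)]
  32. access hen: HIT, count now 6. Cache: [hen(c=6) eel(c=10)]
Total: 21 hits, 11 misses, 9 evictions

Answer: eel hen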